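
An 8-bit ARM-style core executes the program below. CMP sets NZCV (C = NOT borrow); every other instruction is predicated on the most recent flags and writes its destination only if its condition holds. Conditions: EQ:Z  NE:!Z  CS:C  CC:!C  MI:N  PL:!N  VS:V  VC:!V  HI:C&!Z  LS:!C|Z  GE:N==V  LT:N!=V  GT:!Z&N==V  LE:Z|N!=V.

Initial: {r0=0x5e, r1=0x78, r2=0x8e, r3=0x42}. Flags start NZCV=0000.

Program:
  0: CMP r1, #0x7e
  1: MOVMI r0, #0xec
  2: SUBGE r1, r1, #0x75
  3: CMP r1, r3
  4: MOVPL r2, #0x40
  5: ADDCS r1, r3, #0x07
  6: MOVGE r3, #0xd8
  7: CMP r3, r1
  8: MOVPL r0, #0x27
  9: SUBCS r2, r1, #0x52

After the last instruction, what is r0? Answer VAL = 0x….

VAL = 0xec

0: ✓ CMP  NZCV=1000
1: ✓ MOVMI  r0←0xec
2: · SUBGE
3: ✓ CMP  NZCV=0010
4: ✓ MOVPL  r2←0x40
5: ✓ ADDCS  r1←0x49
6: ✓ MOVGE  r3←0xd8
7: ✓ CMP  NZCV=1010
8: · MOVPL
9: ✓ SUBCS  r2←0xf7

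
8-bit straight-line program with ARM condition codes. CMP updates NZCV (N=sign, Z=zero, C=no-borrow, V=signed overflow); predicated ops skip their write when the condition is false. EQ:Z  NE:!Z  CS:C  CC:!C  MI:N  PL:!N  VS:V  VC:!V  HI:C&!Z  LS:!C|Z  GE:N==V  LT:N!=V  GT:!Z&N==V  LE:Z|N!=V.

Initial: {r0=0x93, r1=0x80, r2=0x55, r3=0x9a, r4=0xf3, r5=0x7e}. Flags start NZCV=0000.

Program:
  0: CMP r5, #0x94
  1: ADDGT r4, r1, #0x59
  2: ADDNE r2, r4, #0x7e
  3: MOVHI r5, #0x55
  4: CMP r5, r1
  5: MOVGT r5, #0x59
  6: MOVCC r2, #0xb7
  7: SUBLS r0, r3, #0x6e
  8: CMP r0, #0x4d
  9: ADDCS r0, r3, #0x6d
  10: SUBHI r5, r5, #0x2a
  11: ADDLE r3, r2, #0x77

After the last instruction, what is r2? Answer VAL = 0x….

VAL = 0xb7

[0] flags=1001 → (cmp)
[1] flags=1001 GT?T → r4=0xd9
[2] flags=1001 NE?T → r2=0x57
[3] flags=1001 HI?F → skip
[4] flags=1001 → (cmp)
[5] flags=1001 GT?T → r5=0x59
[6] flags=1001 CC?T → r2=0xb7
[7] flags=1001 LS?T → r0=0x2c
[8] flags=1000 → (cmp)
[9] flags=1000 CS?F → skip
[10] flags=1000 HI?F → skip
[11] flags=1000 LE?T → r3=0x2e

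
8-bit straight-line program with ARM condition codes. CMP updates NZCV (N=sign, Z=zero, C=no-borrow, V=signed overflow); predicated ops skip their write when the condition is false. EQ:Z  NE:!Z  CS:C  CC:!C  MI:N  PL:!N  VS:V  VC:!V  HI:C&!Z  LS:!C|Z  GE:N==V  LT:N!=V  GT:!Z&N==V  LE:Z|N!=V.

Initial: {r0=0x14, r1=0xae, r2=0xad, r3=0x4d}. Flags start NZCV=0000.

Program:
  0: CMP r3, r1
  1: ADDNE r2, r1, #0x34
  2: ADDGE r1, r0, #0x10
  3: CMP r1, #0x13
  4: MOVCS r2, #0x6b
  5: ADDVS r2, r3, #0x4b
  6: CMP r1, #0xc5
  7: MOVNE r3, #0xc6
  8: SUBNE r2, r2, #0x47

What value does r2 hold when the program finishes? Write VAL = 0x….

[0] flags=1001 → (cmp)
[1] flags=1001 NE?T → r2=0xe2
[2] flags=1001 GE?T → r1=0x24
[3] flags=0010 → (cmp)
[4] flags=0010 CS?T → r2=0x6b
[5] flags=0010 VS?F → skip
[6] flags=0000 → (cmp)
[7] flags=0000 NE?T → r3=0xc6
[8] flags=0000 NE?T → r2=0x24

VAL = 0x24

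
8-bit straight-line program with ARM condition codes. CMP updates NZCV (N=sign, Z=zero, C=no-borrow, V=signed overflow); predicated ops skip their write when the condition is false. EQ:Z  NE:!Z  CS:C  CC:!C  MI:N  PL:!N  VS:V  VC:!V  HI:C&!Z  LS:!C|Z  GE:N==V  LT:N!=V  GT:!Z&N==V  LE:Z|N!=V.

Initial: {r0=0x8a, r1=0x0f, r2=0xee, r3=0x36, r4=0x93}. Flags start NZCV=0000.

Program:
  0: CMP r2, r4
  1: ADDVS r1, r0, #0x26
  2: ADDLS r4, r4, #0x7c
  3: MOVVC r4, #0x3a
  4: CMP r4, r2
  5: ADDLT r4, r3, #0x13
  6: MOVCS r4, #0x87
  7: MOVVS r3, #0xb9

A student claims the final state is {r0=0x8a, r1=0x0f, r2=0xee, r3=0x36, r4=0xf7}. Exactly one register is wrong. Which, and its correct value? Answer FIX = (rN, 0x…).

0: ✓ CMP  NZCV=0010
1: · ADDVS
2: · ADDLS
3: ✓ MOVVC  r4←0x3a
4: ✓ CMP  NZCV=0000
5: · ADDLT
6: · MOVCS
7: · MOVVS

FIX = (r4, 0x3a)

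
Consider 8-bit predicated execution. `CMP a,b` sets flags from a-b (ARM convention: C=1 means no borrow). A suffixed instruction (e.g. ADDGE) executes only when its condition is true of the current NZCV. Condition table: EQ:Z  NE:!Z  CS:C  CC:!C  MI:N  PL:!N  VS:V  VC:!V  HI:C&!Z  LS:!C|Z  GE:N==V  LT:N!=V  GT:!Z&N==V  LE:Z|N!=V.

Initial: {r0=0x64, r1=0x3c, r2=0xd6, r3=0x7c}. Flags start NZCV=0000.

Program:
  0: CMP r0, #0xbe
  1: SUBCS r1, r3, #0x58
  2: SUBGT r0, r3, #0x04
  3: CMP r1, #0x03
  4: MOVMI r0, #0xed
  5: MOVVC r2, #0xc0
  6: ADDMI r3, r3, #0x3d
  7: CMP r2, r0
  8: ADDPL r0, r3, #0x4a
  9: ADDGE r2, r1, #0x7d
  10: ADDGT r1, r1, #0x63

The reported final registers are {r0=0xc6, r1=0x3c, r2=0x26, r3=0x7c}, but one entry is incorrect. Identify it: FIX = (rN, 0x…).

[0] flags=1001 → (cmp)
[1] flags=1001 CS?F → skip
[2] flags=1001 GT?T → r0=0x78
[3] flags=0010 → (cmp)
[4] flags=0010 MI?F → skip
[5] flags=0010 VC?T → r2=0xc0
[6] flags=0010 MI?F → skip
[7] flags=0011 → (cmp)
[8] flags=0011 PL?T → r0=0xc6
[9] flags=0011 GE?F → skip
[10] flags=0011 GT?F → skip

FIX = (r2, 0xc0)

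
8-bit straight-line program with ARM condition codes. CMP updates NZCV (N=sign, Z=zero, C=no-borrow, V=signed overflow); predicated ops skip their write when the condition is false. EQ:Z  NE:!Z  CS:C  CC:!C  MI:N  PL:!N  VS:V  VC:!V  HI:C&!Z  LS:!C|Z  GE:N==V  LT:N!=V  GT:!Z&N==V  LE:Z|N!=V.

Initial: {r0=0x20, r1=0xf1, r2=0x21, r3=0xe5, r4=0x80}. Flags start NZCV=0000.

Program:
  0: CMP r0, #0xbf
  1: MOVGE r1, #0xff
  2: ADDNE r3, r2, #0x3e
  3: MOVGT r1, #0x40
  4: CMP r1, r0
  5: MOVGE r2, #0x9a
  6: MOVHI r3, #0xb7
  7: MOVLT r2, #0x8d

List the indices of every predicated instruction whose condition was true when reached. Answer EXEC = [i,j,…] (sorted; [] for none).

EXEC = [1,2,3,5,6]

[0] flags=0000 → (cmp)
[1] flags=0000 GE?T → r1=0xff
[2] flags=0000 NE?T → r3=0x5f
[3] flags=0000 GT?T → r1=0x40
[4] flags=0010 → (cmp)
[5] flags=0010 GE?T → r2=0x9a
[6] flags=0010 HI?T → r3=0xb7
[7] flags=0010 LT?F → skip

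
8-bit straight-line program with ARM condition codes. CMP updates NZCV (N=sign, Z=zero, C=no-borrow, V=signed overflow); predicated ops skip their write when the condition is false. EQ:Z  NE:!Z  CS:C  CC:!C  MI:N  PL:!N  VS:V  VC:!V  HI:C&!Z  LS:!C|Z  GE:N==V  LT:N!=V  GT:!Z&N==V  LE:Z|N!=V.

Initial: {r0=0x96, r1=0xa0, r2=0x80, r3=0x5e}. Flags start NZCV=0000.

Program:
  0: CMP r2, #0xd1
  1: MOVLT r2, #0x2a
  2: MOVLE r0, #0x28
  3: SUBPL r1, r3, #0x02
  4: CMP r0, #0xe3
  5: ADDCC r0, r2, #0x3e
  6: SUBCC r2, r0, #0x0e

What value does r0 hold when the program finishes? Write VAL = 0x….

VAL = 0x68

[0] flags=1000 → (cmp)
[1] flags=1000 LT?T → r2=0x2a
[2] flags=1000 LE?T → r0=0x28
[3] flags=1000 PL?F → skip
[4] flags=0000 → (cmp)
[5] flags=0000 CC?T → r0=0x68
[6] flags=0000 CC?T → r2=0x5a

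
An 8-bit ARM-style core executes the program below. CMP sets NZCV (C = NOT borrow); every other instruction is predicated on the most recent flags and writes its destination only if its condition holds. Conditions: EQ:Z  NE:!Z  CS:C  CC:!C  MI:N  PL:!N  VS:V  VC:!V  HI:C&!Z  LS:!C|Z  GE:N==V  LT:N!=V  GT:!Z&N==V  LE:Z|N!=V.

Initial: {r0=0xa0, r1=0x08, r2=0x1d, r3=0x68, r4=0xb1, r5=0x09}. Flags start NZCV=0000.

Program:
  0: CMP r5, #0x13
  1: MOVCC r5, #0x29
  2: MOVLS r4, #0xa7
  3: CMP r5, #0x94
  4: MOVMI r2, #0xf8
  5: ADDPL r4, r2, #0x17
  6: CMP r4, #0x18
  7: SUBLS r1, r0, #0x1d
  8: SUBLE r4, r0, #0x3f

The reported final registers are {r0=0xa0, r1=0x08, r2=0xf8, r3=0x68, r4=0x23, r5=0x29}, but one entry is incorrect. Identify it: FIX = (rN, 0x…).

0: ✓ CMP  NZCV=1000
1: ✓ MOVCC  r5←0x29
2: ✓ MOVLS  r4←0xa7
3: ✓ CMP  NZCV=1001
4: ✓ MOVMI  r2←0xf8
5: · ADDPL
6: ✓ CMP  NZCV=1010
7: · SUBLS
8: ✓ SUBLE  r4←0x61

FIX = (r4, 0x61)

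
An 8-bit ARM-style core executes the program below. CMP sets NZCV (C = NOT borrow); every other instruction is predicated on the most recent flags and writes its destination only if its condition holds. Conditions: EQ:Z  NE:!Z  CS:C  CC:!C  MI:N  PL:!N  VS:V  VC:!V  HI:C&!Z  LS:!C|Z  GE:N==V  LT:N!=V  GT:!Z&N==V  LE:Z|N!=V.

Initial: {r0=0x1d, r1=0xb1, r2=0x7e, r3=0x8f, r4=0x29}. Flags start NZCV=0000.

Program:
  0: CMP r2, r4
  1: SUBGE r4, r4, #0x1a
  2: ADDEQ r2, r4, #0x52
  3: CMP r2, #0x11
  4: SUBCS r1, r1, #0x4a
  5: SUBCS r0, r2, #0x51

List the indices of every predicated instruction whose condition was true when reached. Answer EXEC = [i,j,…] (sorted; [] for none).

[0] flags=0010 → (cmp)
[1] flags=0010 GE?T → r4=0x0f
[2] flags=0010 EQ?F → skip
[3] flags=0010 → (cmp)
[4] flags=0010 CS?T → r1=0x67
[5] flags=0010 CS?T → r0=0x2d

EXEC = [1,4,5]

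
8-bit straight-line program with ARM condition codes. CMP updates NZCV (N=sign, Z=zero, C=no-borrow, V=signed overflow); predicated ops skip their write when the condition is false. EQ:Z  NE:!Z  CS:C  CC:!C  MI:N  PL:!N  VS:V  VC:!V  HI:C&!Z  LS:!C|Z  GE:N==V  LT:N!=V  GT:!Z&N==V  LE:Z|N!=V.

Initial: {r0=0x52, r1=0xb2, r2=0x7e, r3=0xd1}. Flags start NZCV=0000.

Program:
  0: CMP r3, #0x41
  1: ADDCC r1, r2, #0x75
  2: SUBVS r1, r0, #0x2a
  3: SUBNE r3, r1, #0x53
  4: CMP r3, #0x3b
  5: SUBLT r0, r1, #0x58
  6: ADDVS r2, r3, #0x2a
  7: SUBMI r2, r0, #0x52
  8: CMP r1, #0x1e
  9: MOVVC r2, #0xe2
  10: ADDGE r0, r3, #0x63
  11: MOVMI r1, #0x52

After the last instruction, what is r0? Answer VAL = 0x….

VAL = 0x52

[0] flags=1010 → (cmp)
[1] flags=1010 CC?F → skip
[2] flags=1010 VS?F → skip
[3] flags=1010 NE?T → r3=0x5f
[4] flags=0010 → (cmp)
[5] flags=0010 LT?F → skip
[6] flags=0010 VS?F → skip
[7] flags=0010 MI?F → skip
[8] flags=1010 → (cmp)
[9] flags=1010 VC?T → r2=0xe2
[10] flags=1010 GE?F → skip
[11] flags=1010 MI?T → r1=0x52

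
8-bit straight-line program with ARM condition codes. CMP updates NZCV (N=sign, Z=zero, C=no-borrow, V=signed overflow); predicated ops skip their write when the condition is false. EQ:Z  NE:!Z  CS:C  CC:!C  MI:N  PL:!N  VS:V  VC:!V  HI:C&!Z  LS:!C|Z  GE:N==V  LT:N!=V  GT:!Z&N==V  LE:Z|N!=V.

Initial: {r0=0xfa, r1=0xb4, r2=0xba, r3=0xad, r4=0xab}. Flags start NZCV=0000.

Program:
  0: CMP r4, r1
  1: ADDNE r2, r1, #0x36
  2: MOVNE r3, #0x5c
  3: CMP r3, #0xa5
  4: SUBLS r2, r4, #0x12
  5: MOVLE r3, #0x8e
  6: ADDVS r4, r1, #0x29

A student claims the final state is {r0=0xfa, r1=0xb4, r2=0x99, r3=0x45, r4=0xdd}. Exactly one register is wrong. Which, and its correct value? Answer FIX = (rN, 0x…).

0: ✓ CMP  NZCV=1000
1: ✓ ADDNE  r2←0xea
2: ✓ MOVNE  r3←0x5c
3: ✓ CMP  NZCV=1001
4: ✓ SUBLS  r2←0x99
5: · MOVLE
6: ✓ ADDVS  r4←0xdd

FIX = (r3, 0x5c)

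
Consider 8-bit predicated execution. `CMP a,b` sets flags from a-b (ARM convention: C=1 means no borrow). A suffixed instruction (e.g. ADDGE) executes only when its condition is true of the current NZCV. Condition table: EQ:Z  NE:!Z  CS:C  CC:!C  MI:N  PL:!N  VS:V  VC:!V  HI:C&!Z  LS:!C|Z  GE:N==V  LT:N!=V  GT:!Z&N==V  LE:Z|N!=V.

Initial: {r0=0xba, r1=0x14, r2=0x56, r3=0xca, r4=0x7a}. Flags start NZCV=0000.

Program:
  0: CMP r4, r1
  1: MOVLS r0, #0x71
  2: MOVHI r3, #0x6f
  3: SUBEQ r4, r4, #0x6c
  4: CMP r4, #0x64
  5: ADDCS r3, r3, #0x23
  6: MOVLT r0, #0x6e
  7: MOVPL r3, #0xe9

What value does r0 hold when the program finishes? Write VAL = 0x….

VAL = 0xba

[0] flags=0010 → (cmp)
[1] flags=0010 LS?F → skip
[2] flags=0010 HI?T → r3=0x6f
[3] flags=0010 EQ?F → skip
[4] flags=0010 → (cmp)
[5] flags=0010 CS?T → r3=0x92
[6] flags=0010 LT?F → skip
[7] flags=0010 PL?T → r3=0xe9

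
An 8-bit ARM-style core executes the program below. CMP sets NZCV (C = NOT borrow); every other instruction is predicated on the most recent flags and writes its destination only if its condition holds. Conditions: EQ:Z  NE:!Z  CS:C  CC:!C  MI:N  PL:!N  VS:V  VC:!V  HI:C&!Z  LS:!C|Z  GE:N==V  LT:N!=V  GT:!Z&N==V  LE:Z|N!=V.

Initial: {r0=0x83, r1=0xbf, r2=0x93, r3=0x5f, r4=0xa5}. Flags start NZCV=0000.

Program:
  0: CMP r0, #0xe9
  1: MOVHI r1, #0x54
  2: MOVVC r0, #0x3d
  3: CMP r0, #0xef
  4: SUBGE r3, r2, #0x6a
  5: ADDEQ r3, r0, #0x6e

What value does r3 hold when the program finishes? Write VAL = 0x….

VAL = 0x29

0: ✓ CMP  NZCV=1000
1: · MOVHI
2: ✓ MOVVC  r0←0x3d
3: ✓ CMP  NZCV=0000
4: ✓ SUBGE  r3←0x29
5: · ADDEQ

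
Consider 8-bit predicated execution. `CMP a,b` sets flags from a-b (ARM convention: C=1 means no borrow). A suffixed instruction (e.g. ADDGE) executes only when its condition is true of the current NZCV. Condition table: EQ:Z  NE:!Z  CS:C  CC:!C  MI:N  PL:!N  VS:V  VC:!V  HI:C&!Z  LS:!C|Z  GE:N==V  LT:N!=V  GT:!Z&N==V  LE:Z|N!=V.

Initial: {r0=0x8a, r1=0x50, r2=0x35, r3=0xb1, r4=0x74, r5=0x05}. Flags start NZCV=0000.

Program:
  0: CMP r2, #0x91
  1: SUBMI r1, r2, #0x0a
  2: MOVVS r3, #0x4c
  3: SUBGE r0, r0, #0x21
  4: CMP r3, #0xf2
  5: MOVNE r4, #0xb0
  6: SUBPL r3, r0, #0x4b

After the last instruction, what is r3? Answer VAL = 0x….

0: ✓ CMP  NZCV=1001
1: ✓ SUBMI  r1←0x2b
2: ✓ MOVVS  r3←0x4c
3: ✓ SUBGE  r0←0x69
4: ✓ CMP  NZCV=0000
5: ✓ MOVNE  r4←0xb0
6: ✓ SUBPL  r3←0x1e

VAL = 0x1e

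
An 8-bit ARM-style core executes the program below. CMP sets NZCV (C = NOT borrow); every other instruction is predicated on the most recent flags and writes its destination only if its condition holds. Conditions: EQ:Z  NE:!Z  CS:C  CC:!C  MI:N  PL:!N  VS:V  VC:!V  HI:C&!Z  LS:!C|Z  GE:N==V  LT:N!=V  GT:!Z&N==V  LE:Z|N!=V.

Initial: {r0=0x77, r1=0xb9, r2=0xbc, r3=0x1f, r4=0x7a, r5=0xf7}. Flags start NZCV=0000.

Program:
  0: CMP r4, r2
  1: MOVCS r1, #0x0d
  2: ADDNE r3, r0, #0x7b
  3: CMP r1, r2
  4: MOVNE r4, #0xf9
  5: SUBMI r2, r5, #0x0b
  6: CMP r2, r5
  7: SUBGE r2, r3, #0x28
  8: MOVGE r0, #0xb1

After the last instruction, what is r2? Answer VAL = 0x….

0: ✓ CMP  NZCV=1001
1: · MOVCS
2: ✓ ADDNE  r3←0xf2
3: ✓ CMP  NZCV=1000
4: ✓ MOVNE  r4←0xf9
5: ✓ SUBMI  r2←0xec
6: ✓ CMP  NZCV=1000
7: · SUBGE
8: · MOVGE

VAL = 0xec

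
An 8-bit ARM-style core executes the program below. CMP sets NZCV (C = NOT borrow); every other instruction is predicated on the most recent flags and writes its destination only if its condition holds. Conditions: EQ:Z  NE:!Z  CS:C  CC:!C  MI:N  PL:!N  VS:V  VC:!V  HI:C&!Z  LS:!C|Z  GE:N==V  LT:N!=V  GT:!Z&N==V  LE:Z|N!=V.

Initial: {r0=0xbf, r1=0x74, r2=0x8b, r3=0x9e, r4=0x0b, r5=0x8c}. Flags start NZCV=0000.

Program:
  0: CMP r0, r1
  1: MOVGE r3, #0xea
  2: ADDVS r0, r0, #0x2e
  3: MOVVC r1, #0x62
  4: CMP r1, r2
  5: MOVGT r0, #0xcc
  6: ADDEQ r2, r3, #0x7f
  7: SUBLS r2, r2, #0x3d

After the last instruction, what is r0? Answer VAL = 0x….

0: ✓ CMP  NZCV=0011
1: · MOVGE
2: ✓ ADDVS  r0←0xed
3: · MOVVC
4: ✓ CMP  NZCV=1001
5: ✓ MOVGT  r0←0xcc
6: · ADDEQ
7: ✓ SUBLS  r2←0x4e

VAL = 0xcc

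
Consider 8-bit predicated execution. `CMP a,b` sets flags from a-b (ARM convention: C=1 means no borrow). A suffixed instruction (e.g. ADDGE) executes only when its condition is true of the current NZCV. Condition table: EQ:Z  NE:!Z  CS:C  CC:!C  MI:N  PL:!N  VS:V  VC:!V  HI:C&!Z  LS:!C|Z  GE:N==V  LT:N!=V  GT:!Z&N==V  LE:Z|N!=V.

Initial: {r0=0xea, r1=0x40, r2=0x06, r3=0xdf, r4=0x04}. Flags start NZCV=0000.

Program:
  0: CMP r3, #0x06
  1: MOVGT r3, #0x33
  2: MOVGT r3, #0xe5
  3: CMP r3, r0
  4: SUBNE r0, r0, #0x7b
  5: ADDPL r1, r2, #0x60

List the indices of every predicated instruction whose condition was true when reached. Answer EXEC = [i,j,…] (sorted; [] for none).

EXEC = [4]

[0] flags=1010 → (cmp)
[1] flags=1010 GT?F → skip
[2] flags=1010 GT?F → skip
[3] flags=1000 → (cmp)
[4] flags=1000 NE?T → r0=0x6f
[5] flags=1000 PL?F → skip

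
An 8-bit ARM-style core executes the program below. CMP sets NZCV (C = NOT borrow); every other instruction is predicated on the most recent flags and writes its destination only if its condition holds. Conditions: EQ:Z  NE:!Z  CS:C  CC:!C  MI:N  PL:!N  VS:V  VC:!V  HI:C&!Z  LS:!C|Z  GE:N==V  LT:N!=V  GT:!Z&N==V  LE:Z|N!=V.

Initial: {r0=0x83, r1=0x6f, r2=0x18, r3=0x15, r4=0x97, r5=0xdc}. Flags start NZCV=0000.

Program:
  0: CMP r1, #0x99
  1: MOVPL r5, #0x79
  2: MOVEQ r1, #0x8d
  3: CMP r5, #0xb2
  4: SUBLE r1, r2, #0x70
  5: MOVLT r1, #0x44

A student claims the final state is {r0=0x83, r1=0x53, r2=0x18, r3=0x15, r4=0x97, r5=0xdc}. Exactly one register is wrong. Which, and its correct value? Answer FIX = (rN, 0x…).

FIX = (r1, 0x6f)

0: ✓ CMP  NZCV=1001
1: · MOVPL
2: · MOVEQ
3: ✓ CMP  NZCV=0010
4: · SUBLE
5: · MOVLT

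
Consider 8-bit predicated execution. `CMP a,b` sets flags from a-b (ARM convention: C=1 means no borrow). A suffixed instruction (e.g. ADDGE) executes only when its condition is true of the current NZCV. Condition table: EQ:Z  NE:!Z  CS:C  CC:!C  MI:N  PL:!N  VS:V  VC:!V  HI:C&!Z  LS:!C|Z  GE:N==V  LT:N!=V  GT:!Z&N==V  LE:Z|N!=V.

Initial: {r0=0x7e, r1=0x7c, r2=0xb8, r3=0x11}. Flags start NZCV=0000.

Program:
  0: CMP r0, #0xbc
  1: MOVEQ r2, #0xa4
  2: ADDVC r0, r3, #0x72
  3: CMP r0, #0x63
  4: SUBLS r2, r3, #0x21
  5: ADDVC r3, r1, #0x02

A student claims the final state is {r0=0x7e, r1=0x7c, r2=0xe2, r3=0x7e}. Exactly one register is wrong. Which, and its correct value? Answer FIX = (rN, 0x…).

FIX = (r2, 0xb8)

0: ✓ CMP  NZCV=1001
1: · MOVEQ
2: · ADDVC
3: ✓ CMP  NZCV=0010
4: · SUBLS
5: ✓ ADDVC  r3←0x7e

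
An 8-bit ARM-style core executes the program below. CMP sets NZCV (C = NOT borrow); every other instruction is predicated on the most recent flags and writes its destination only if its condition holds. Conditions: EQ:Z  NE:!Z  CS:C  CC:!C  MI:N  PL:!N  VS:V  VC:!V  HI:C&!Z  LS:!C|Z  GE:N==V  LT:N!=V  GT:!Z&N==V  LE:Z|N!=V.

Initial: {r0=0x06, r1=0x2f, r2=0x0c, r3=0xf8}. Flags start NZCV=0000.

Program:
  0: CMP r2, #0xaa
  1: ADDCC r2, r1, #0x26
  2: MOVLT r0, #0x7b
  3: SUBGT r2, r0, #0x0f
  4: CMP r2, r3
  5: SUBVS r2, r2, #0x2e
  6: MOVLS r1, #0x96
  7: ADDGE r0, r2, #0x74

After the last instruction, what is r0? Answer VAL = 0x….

[0] flags=0000 → (cmp)
[1] flags=0000 CC?T → r2=0x55
[2] flags=0000 LT?F → skip
[3] flags=0000 GT?T → r2=0xf7
[4] flags=1000 → (cmp)
[5] flags=1000 VS?F → skip
[6] flags=1000 LS?T → r1=0x96
[7] flags=1000 GE?F → skip

VAL = 0x06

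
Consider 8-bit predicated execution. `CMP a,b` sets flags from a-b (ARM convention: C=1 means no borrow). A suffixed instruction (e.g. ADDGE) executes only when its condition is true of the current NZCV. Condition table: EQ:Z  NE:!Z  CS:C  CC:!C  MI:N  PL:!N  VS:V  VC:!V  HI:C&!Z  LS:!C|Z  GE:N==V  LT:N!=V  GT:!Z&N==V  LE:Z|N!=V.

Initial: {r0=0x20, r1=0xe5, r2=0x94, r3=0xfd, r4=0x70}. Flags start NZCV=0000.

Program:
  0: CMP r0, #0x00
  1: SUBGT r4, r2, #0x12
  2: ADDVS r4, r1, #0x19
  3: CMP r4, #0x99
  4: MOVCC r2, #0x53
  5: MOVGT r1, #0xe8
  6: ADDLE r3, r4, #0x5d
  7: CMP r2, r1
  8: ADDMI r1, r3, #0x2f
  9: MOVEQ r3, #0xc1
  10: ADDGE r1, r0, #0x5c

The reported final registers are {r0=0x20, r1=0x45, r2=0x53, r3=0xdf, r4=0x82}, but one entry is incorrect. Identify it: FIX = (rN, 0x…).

FIX = (r1, 0x7c)

[0] flags=0010 → (cmp)
[1] flags=0010 GT?T → r4=0x82
[2] flags=0010 VS?F → skip
[3] flags=1000 → (cmp)
[4] flags=1000 CC?T → r2=0x53
[5] flags=1000 GT?F → skip
[6] flags=1000 LE?T → r3=0xdf
[7] flags=0000 → (cmp)
[8] flags=0000 MI?F → skip
[9] flags=0000 EQ?F → skip
[10] flags=0000 GE?T → r1=0x7c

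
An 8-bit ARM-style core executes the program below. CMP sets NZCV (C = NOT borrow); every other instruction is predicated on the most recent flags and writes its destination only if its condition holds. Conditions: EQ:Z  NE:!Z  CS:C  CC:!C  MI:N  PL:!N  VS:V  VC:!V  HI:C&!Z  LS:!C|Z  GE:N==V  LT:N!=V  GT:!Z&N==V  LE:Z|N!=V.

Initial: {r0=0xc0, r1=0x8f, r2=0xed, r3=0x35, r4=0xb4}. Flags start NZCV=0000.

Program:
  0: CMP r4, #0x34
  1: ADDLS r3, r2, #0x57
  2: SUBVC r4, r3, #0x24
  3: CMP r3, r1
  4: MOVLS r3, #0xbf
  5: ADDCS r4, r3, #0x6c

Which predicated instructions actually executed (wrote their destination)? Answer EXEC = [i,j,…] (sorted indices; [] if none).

EXEC = [2,4]

0: ✓ CMP  NZCV=1010
1: · ADDLS
2: ✓ SUBVC  r4←0x11
3: ✓ CMP  NZCV=1001
4: ✓ MOVLS  r3←0xbf
5: · ADDCS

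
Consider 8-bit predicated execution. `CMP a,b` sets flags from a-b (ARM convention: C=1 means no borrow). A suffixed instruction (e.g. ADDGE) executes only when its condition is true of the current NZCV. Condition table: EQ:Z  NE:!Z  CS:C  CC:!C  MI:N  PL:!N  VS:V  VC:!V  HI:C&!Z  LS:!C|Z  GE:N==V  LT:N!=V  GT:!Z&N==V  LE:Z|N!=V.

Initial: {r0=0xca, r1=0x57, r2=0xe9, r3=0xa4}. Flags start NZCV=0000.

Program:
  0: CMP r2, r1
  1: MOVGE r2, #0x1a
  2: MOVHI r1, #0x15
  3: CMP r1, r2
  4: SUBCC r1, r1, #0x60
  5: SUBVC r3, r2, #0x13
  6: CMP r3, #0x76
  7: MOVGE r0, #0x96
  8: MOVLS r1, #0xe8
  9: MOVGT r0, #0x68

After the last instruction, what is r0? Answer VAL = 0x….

[0] flags=1010 → (cmp)
[1] flags=1010 GE?F → skip
[2] flags=1010 HI?T → r1=0x15
[3] flags=0000 → (cmp)
[4] flags=0000 CC?T → r1=0xb5
[5] flags=0000 VC?T → r3=0xd6
[6] flags=0011 → (cmp)
[7] flags=0011 GE?F → skip
[8] flags=0011 LS?F → skip
[9] flags=0011 GT?F → skip

VAL = 0xca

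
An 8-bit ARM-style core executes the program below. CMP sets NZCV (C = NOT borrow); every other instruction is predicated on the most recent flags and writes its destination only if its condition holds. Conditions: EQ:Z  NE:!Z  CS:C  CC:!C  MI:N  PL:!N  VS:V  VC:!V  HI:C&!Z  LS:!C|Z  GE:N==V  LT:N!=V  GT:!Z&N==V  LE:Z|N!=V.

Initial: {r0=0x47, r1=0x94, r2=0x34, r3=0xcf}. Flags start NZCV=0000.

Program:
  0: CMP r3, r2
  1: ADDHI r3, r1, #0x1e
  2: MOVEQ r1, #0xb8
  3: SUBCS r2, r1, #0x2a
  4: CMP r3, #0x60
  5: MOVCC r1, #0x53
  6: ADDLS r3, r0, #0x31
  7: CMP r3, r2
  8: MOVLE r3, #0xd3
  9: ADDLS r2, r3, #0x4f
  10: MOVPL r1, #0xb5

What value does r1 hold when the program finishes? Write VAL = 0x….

0: ✓ CMP  NZCV=1010
1: ✓ ADDHI  r3←0xb2
2: · MOVEQ
3: ✓ SUBCS  r2←0x6a
4: ✓ CMP  NZCV=0011
5: · MOVCC
6: · ADDLS
7: ✓ CMP  NZCV=0011
8: ✓ MOVLE  r3←0xd3
9: · ADDLS
10: ✓ MOVPL  r1←0xb5

VAL = 0xb5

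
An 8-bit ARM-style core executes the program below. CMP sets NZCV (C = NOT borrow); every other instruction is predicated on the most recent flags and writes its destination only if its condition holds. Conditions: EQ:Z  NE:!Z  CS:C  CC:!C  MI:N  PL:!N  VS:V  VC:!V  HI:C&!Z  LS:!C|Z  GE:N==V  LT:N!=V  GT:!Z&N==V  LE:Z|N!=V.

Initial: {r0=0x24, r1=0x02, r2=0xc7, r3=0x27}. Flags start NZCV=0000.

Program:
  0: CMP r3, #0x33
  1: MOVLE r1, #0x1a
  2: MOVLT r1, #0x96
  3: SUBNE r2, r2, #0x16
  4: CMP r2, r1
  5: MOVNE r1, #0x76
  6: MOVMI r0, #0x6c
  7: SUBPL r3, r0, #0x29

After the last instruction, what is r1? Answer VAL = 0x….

0: ✓ CMP  NZCV=1000
1: ✓ MOVLE  r1←0x1a
2: ✓ MOVLT  r1←0x96
3: ✓ SUBNE  r2←0xb1
4: ✓ CMP  NZCV=0010
5: ✓ MOVNE  r1←0x76
6: · MOVMI
7: ✓ SUBPL  r3←0xfb

VAL = 0x76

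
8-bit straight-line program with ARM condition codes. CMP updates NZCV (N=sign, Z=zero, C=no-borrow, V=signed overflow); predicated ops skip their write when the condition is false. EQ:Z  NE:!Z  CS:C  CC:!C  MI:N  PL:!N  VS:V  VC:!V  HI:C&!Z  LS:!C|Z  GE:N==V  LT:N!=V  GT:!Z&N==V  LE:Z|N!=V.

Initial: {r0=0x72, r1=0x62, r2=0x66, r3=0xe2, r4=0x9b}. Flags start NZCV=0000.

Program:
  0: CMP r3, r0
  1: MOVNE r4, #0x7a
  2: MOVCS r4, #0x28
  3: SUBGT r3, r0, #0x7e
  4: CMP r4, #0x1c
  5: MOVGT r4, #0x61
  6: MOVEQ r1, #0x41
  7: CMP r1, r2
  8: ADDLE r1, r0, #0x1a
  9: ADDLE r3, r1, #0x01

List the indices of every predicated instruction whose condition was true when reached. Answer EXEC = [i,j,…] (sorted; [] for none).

0: ✓ CMP  NZCV=0011
1: ✓ MOVNE  r4←0x7a
2: ✓ MOVCS  r4←0x28
3: · SUBGT
4: ✓ CMP  NZCV=0010
5: ✓ MOVGT  r4←0x61
6: · MOVEQ
7: ✓ CMP  NZCV=1000
8: ✓ ADDLE  r1←0x8c
9: ✓ ADDLE  r3←0x8d

EXEC = [1,2,5,8,9]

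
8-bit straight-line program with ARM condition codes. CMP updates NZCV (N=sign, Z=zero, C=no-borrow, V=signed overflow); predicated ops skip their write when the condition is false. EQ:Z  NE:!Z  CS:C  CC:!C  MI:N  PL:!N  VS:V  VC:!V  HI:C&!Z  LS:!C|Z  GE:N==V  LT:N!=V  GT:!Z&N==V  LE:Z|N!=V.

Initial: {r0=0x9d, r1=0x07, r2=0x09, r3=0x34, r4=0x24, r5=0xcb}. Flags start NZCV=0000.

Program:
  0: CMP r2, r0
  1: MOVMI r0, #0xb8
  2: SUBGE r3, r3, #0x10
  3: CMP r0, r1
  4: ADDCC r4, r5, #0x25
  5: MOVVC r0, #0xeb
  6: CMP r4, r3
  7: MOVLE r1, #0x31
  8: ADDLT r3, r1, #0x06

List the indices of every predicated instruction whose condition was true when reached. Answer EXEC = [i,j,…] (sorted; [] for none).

EXEC = [2,5,7]

[0] flags=0000 → (cmp)
[1] flags=0000 MI?F → skip
[2] flags=0000 GE?T → r3=0x24
[3] flags=1010 → (cmp)
[4] flags=1010 CC?F → skip
[5] flags=1010 VC?T → r0=0xeb
[6] flags=0110 → (cmp)
[7] flags=0110 LE?T → r1=0x31
[8] flags=0110 LT?F → skip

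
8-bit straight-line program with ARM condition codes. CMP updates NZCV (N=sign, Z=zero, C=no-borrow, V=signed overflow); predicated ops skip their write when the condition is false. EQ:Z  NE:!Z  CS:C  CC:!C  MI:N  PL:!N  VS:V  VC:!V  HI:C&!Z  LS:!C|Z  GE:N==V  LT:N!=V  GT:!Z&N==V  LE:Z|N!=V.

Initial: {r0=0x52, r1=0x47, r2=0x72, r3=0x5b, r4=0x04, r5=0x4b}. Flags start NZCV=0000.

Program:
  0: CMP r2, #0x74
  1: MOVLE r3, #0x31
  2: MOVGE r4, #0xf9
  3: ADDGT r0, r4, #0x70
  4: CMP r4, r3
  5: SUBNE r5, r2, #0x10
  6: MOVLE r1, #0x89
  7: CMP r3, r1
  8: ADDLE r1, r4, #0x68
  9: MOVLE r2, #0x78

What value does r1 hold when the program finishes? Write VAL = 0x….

[0] flags=1000 → (cmp)
[1] flags=1000 LE?T → r3=0x31
[2] flags=1000 GE?F → skip
[3] flags=1000 GT?F → skip
[4] flags=1000 → (cmp)
[5] flags=1000 NE?T → r5=0x62
[6] flags=1000 LE?T → r1=0x89
[7] flags=1001 → (cmp)
[8] flags=1001 LE?F → skip
[9] flags=1001 LE?F → skip

VAL = 0x89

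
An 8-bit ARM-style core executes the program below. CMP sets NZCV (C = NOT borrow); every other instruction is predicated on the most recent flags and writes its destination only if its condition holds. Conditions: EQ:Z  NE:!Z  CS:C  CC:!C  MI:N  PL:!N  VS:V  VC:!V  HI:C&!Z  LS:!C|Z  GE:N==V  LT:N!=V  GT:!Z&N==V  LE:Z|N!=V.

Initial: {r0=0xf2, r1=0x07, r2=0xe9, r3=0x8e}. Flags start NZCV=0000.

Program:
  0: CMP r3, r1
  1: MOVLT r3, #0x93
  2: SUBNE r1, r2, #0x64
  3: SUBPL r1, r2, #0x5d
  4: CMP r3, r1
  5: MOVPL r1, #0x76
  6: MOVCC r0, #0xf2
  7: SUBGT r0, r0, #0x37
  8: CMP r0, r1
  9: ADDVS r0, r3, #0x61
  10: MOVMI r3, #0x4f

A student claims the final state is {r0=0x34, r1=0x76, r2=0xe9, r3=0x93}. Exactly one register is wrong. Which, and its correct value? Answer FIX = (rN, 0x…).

0: ✓ CMP  NZCV=1010
1: ✓ MOVLT  r3←0x93
2: ✓ SUBNE  r1←0x85
3: · SUBPL
4: ✓ CMP  NZCV=0010
5: ✓ MOVPL  r1←0x76
6: · MOVCC
7: ✓ SUBGT  r0←0xbb
8: ✓ CMP  NZCV=0011
9: ✓ ADDVS  r0←0xf4
10: · MOVMI

FIX = (r0, 0xf4)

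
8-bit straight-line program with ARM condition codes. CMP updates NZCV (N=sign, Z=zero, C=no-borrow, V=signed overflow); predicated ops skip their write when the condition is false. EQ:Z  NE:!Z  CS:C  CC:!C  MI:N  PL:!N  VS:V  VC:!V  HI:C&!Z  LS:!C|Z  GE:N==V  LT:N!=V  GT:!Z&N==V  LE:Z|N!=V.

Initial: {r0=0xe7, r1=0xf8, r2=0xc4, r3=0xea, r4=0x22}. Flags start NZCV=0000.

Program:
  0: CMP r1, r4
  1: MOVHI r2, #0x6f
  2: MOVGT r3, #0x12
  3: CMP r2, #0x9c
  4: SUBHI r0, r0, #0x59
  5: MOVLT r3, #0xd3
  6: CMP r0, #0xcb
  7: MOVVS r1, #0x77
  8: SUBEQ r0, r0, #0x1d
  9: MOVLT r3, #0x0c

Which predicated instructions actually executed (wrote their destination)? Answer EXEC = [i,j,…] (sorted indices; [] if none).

EXEC = [1]

[0] flags=1010 → (cmp)
[1] flags=1010 HI?T → r2=0x6f
[2] flags=1010 GT?F → skip
[3] flags=1001 → (cmp)
[4] flags=1001 HI?F → skip
[5] flags=1001 LT?F → skip
[6] flags=0010 → (cmp)
[7] flags=0010 VS?F → skip
[8] flags=0010 EQ?F → skip
[9] flags=0010 LT?F → skip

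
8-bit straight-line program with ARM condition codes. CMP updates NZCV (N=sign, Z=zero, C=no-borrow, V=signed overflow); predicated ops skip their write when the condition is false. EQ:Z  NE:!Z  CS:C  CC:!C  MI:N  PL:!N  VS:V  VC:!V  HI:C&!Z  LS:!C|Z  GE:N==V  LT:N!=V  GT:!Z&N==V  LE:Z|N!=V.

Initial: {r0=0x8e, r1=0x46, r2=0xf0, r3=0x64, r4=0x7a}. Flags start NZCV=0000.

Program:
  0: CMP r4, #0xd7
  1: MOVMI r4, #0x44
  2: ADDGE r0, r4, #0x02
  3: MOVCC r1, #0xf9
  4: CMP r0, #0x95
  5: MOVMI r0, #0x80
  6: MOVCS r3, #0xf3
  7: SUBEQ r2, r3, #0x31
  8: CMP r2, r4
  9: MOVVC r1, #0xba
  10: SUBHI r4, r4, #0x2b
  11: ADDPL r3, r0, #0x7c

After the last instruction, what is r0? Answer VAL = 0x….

VAL = 0x80

0: ✓ CMP  NZCV=1001
1: ✓ MOVMI  r4←0x44
2: ✓ ADDGE  r0←0x46
3: ✓ MOVCC  r1←0xf9
4: ✓ CMP  NZCV=1001
5: ✓ MOVMI  r0←0x80
6: · MOVCS
7: · SUBEQ
8: ✓ CMP  NZCV=1010
9: ✓ MOVVC  r1←0xba
10: ✓ SUBHI  r4←0x19
11: · ADDPL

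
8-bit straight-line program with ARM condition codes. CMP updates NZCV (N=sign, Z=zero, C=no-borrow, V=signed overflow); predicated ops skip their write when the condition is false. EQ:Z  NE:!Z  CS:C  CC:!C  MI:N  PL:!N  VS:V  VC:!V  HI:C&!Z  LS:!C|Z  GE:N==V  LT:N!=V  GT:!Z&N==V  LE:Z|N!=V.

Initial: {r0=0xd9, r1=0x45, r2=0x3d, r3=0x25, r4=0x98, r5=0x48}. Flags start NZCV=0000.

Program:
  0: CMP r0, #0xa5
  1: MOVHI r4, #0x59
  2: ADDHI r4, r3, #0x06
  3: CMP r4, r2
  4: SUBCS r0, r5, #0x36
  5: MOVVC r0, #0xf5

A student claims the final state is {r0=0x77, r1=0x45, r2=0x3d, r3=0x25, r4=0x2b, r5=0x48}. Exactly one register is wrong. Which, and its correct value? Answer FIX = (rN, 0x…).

FIX = (r0, 0xf5)

0: ✓ CMP  NZCV=0010
1: ✓ MOVHI  r4←0x59
2: ✓ ADDHI  r4←0x2b
3: ✓ CMP  NZCV=1000
4: · SUBCS
5: ✓ MOVVC  r0←0xf5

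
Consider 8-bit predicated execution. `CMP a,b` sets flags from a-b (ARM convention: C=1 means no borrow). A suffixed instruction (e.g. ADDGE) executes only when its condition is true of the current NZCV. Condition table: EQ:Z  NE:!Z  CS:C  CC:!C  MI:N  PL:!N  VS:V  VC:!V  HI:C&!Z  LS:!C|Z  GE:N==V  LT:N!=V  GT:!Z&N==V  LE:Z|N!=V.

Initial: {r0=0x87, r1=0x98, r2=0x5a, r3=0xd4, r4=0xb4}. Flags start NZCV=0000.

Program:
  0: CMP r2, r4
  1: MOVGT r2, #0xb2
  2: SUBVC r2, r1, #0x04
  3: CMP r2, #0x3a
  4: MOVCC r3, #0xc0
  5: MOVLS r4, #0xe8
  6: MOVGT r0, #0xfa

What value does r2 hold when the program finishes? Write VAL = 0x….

[0] flags=1001 → (cmp)
[1] flags=1001 GT?T → r2=0xb2
[2] flags=1001 VC?F → skip
[3] flags=0011 → (cmp)
[4] flags=0011 CC?F → skip
[5] flags=0011 LS?F → skip
[6] flags=0011 GT?F → skip

VAL = 0xb2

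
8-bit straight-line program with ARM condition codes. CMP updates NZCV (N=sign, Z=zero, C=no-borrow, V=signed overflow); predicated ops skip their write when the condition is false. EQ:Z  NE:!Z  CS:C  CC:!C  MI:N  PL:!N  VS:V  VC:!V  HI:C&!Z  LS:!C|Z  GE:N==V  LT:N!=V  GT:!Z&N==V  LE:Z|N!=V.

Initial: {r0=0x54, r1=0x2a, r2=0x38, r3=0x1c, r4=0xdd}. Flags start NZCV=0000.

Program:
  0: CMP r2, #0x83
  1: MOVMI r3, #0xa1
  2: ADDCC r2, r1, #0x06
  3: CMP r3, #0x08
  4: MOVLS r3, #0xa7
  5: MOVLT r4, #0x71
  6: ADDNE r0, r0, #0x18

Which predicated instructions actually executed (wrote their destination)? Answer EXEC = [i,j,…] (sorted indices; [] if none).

EXEC = [1,2,5,6]

[0] flags=1001 → (cmp)
[1] flags=1001 MI?T → r3=0xa1
[2] flags=1001 CC?T → r2=0x30
[3] flags=1010 → (cmp)
[4] flags=1010 LS?F → skip
[5] flags=1010 LT?T → r4=0x71
[6] flags=1010 NE?T → r0=0x6c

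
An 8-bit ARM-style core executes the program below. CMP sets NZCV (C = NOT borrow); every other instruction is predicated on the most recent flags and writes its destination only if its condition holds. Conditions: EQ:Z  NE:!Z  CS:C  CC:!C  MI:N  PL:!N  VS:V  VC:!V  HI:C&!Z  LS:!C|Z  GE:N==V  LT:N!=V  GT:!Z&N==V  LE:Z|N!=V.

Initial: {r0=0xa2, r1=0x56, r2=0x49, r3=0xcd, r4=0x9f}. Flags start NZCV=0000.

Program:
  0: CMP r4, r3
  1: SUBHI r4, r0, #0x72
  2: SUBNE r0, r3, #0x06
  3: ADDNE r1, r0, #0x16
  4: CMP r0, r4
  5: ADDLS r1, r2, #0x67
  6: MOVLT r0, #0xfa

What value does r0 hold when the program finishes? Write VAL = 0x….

VAL = 0xc7

0: ✓ CMP  NZCV=1000
1: · SUBHI
2: ✓ SUBNE  r0←0xc7
3: ✓ ADDNE  r1←0xdd
4: ✓ CMP  NZCV=0010
5: · ADDLS
6: · MOVLT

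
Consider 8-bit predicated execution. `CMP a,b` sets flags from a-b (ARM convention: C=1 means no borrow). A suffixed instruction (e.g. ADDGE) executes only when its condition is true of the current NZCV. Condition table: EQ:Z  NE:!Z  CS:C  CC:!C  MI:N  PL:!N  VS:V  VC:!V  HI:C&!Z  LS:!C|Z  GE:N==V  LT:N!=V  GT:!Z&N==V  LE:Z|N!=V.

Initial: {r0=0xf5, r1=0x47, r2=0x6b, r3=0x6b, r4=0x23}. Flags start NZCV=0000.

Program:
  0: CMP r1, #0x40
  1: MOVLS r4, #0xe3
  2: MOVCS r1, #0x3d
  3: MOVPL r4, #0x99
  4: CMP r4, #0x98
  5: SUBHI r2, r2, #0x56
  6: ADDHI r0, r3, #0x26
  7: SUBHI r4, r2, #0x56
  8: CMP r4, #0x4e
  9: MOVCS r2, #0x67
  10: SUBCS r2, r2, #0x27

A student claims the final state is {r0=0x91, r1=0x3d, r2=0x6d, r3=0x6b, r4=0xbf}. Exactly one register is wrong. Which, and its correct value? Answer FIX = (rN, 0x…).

FIX = (r2, 0x40)

[0] flags=0010 → (cmp)
[1] flags=0010 LS?F → skip
[2] flags=0010 CS?T → r1=0x3d
[3] flags=0010 PL?T → r4=0x99
[4] flags=0010 → (cmp)
[5] flags=0010 HI?T → r2=0x15
[6] flags=0010 HI?T → r0=0x91
[7] flags=0010 HI?T → r4=0xbf
[8] flags=0011 → (cmp)
[9] flags=0011 CS?T → r2=0x67
[10] flags=0011 CS?T → r2=0x40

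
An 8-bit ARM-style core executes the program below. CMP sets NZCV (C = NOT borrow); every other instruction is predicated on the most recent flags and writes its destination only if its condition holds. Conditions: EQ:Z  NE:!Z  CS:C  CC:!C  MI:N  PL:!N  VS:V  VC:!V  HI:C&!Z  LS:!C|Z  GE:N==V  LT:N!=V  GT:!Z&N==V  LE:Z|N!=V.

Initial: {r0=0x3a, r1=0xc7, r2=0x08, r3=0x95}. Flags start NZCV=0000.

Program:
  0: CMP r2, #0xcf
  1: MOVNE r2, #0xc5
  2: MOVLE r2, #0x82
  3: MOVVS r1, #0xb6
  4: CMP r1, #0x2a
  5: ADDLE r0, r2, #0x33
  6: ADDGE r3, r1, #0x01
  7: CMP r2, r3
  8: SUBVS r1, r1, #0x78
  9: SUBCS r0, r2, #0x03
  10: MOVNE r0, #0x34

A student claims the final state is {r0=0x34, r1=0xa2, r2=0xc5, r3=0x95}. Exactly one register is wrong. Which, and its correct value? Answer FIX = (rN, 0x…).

FIX = (r1, 0xc7)

[0] flags=0000 → (cmp)
[1] flags=0000 NE?T → r2=0xc5
[2] flags=0000 LE?F → skip
[3] flags=0000 VS?F → skip
[4] flags=1010 → (cmp)
[5] flags=1010 LE?T → r0=0xf8
[6] flags=1010 GE?F → skip
[7] flags=0010 → (cmp)
[8] flags=0010 VS?F → skip
[9] flags=0010 CS?T → r0=0xc2
[10] flags=0010 NE?T → r0=0x34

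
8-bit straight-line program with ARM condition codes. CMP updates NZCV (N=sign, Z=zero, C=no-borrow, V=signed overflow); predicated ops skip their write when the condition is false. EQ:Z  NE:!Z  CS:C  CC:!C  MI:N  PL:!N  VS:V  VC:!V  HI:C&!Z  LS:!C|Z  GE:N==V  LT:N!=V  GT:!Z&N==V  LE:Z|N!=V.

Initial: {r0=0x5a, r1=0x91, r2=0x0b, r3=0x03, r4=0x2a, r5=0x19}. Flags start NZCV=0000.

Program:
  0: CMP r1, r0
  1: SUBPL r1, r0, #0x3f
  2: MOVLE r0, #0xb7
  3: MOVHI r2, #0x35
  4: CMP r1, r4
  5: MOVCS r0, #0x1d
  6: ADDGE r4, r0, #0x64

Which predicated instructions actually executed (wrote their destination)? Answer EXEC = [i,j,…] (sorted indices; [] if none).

EXEC = [1,2,3]

0: ✓ CMP  NZCV=0011
1: ✓ SUBPL  r1←0x1b
2: ✓ MOVLE  r0←0xb7
3: ✓ MOVHI  r2←0x35
4: ✓ CMP  NZCV=1000
5: · MOVCS
6: · ADDGE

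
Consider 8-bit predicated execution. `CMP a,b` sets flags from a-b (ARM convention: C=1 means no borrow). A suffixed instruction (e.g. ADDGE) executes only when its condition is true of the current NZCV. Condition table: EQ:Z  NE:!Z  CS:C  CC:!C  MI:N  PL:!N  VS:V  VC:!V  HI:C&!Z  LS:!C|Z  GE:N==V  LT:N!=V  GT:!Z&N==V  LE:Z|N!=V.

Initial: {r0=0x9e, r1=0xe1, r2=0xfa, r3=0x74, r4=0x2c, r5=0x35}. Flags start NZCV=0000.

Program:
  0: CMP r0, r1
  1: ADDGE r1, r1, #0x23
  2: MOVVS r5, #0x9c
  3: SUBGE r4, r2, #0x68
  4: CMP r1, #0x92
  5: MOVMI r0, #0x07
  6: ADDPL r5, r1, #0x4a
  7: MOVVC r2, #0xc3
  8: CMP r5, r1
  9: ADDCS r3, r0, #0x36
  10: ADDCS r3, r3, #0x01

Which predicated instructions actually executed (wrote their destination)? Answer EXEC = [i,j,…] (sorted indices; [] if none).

0: ✓ CMP  NZCV=1000
1: · ADDGE
2: · MOVVS
3: · SUBGE
4: ✓ CMP  NZCV=0010
5: · MOVMI
6: ✓ ADDPL  r5←0x2b
7: ✓ MOVVC  r2←0xc3
8: ✓ CMP  NZCV=0000
9: · ADDCS
10: · ADDCS

EXEC = [6,7]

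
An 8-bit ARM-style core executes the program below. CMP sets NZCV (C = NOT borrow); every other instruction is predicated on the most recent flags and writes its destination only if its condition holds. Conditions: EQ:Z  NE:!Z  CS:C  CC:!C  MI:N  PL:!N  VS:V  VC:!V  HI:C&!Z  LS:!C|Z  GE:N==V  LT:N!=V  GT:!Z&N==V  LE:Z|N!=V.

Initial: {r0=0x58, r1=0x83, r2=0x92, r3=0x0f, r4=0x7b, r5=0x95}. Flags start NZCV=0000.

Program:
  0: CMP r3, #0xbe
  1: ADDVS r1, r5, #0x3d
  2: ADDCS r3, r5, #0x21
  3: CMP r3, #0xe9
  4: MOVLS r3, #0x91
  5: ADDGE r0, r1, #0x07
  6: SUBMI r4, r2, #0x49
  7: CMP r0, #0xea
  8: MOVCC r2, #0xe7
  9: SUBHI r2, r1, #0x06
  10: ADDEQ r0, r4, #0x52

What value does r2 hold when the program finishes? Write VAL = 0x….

0: ✓ CMP  NZCV=0000
1: · ADDVS
2: · ADDCS
3: ✓ CMP  NZCV=0000
4: ✓ MOVLS  r3←0x91
5: ✓ ADDGE  r0←0x8a
6: · SUBMI
7: ✓ CMP  NZCV=1000
8: ✓ MOVCC  r2←0xe7
9: · SUBHI
10: · ADDEQ

VAL = 0xe7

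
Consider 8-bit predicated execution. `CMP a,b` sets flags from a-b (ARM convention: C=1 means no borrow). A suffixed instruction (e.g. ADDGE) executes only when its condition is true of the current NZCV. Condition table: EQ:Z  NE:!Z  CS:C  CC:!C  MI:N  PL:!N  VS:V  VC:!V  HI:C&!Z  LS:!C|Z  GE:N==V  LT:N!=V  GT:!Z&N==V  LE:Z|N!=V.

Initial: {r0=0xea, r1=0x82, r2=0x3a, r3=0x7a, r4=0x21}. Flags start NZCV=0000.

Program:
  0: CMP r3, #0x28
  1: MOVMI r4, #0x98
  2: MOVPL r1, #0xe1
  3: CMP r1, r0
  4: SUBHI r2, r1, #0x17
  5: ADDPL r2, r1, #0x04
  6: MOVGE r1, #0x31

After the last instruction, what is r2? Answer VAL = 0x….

0: ✓ CMP  NZCV=0010
1: · MOVMI
2: ✓ MOVPL  r1←0xe1
3: ✓ CMP  NZCV=1000
4: · SUBHI
5: · ADDPL
6: · MOVGE

VAL = 0x3a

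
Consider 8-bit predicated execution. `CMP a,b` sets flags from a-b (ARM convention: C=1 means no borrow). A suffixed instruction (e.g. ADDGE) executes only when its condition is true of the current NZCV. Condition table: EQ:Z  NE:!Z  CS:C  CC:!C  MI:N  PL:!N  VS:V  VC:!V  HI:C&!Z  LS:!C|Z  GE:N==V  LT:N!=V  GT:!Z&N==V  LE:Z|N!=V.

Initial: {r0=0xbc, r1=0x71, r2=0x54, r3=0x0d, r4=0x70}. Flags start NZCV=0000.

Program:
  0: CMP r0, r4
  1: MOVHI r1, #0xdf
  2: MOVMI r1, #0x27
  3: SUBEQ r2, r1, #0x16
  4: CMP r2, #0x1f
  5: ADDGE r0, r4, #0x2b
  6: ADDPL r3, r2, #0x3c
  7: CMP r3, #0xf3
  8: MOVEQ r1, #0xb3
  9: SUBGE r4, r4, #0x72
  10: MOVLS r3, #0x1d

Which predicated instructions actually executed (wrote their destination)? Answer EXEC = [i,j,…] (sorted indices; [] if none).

EXEC = [1,5,6,10]

[0] flags=0011 → (cmp)
[1] flags=0011 HI?T → r1=0xdf
[2] flags=0011 MI?F → skip
[3] flags=0011 EQ?F → skip
[4] flags=0010 → (cmp)
[5] flags=0010 GE?T → r0=0x9b
[6] flags=0010 PL?T → r3=0x90
[7] flags=1000 → (cmp)
[8] flags=1000 EQ?F → skip
[9] flags=1000 GE?F → skip
[10] flags=1000 LS?T → r3=0x1d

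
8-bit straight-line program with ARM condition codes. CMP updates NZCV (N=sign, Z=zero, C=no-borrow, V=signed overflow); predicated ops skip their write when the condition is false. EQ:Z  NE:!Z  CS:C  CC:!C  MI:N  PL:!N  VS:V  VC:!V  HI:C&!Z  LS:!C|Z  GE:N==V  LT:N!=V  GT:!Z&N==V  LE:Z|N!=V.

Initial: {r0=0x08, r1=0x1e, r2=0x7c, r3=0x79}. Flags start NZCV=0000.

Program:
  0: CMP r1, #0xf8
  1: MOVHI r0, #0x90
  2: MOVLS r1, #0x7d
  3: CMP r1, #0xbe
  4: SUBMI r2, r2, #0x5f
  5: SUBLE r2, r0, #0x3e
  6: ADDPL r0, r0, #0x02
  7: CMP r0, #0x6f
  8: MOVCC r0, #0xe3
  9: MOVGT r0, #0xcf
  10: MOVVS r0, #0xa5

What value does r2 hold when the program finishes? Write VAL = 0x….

VAL = 0x1d

0: ✓ CMP  NZCV=0000
1: · MOVHI
2: ✓ MOVLS  r1←0x7d
3: ✓ CMP  NZCV=1001
4: ✓ SUBMI  r2←0x1d
5: · SUBLE
6: · ADDPL
7: ✓ CMP  NZCV=1000
8: ✓ MOVCC  r0←0xe3
9: · MOVGT
10: · MOVVS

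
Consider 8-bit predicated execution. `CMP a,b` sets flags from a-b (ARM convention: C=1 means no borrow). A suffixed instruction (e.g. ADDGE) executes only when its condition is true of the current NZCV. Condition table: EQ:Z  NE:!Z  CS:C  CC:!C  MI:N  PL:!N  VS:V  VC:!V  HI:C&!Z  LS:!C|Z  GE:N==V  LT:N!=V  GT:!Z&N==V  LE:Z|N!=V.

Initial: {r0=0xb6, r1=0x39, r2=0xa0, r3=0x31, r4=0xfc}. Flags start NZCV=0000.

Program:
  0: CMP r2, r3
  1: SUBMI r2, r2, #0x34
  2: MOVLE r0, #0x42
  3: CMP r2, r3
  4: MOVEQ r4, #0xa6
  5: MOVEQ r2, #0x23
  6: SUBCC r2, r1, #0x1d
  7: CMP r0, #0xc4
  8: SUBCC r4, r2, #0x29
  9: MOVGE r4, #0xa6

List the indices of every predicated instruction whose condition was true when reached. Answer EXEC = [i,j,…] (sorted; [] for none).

[0] flags=0011 → (cmp)
[1] flags=0011 MI?F → skip
[2] flags=0011 LE?T → r0=0x42
[3] flags=0011 → (cmp)
[4] flags=0011 EQ?F → skip
[5] flags=0011 EQ?F → skip
[6] flags=0011 CC?F → skip
[7] flags=0000 → (cmp)
[8] flags=0000 CC?T → r4=0x77
[9] flags=0000 GE?T → r4=0xa6

EXEC = [2,8,9]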